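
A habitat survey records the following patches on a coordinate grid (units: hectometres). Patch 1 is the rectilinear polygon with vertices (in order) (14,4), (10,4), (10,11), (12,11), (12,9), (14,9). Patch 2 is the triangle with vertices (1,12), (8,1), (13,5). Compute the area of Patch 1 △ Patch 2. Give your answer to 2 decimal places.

55.50

|Patch 1| = 24, |Patch 2| = 41.5, |Patch 1∩Patch 2| = 5.
|Patch 1 △ Patch 2| = |Patch 1| + |Patch 2| − 2·|Patch 1∩Patch 2| = 24 + 41.5 − 10 = 55.50.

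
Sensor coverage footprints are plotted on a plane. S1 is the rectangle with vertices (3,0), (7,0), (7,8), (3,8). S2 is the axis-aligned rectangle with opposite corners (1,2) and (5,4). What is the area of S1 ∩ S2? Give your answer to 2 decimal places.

|S1∩S2|: x∈[3,5], y∈[2,4] → 2·2 = 4.

4.00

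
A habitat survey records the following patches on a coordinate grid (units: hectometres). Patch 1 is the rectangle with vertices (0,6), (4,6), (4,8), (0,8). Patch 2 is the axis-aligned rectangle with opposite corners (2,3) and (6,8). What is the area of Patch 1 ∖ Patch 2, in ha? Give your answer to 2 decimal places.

4.00

|Patch 1∩Patch 2|: x∈[2,4], y∈[6,8] → 2·2 = 4.
|Patch 1| = 8.
|Patch 1 ∖ Patch 2| = |Patch 1| − |Patch 1∩Patch 2| = 8 − 4 = 4.00.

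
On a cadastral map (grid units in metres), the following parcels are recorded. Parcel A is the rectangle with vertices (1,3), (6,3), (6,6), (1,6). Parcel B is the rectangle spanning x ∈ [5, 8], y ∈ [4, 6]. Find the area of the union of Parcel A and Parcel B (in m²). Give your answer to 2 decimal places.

By inclusion–exclusion:
Individual areas: |Parcel A| = 15, |Parcel B| = 6.
|Parcel A∩Parcel B|: x∈[5,6], y∈[4,6] → 1·2 = 2.
|Parcel A ∪ Parcel B| = 21 − 2 = 19.00.

19.00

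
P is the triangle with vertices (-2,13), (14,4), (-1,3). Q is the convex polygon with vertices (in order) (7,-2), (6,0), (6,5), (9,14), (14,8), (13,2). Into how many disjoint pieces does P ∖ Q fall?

2

P ∖ Q splits into 2 disjoint pieces (area 57.086, area 0.1293).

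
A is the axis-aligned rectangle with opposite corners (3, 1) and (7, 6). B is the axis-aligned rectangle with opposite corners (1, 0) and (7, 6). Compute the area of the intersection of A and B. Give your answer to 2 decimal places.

|A∩B|: x∈[3,7], y∈[1,6] → 4·5 = 20.

20.00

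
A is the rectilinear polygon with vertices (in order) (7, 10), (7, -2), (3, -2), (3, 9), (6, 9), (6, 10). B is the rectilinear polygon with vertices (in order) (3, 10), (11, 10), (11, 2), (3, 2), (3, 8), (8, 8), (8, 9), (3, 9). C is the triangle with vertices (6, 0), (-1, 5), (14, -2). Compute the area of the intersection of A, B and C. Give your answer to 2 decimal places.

1.36

The intersection is the polygon with vertices (3,3.133), (5.429,2), (3.2,2), (3,2.143).
By the shoelace formula its area is 1.36.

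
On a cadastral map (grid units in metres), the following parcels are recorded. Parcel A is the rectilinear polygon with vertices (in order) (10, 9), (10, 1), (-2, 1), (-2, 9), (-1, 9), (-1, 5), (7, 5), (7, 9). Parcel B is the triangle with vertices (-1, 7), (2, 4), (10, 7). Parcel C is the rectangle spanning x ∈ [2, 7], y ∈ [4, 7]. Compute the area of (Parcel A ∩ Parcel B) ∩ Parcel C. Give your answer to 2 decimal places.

1.33

|Parcel A ∩ Parcel B| = 3.5208.
|(Parcel A ∩ Parcel B) ∩ Parcel C| = 1.33.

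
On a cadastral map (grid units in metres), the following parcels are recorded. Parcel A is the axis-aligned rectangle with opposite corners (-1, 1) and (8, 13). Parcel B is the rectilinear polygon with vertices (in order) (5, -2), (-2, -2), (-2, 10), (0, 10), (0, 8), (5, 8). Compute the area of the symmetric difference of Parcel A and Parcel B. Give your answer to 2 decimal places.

94.00

|Parcel A| = 108, |Parcel B| = 74, |Parcel A∩Parcel B| = 44.
|Parcel A △ Parcel B| = |Parcel A| + |Parcel B| − 2·|Parcel A∩Parcel B| = 108 + 74 − 88 = 94.00.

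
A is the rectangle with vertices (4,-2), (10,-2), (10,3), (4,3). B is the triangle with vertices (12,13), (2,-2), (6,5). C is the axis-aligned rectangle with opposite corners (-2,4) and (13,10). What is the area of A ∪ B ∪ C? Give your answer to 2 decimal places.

By inclusion–exclusion:
Individual areas: |A| = 30, |B| = 5, |C| = 90.
|A∩B| = 0.6905.
|A∩C| = 0 (no overlap).
|B∩C| = 2.9107.
|A∩B∩C| = 0.
|A ∪ B ∪ C| = 125 − 3.6012 + 0 = 121.40.

121.40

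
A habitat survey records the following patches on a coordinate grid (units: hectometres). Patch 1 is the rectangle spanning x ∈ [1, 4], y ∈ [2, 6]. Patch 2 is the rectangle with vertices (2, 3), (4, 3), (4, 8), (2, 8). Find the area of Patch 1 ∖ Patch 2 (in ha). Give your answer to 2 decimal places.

|Patch 1∩Patch 2|: x∈[2,4], y∈[3,6] → 2·3 = 6.
|Patch 1| = 12.
|Patch 1 ∖ Patch 2| = |Patch 1| − |Patch 1∩Patch 2| = 12 − 6 = 6.00.

6.00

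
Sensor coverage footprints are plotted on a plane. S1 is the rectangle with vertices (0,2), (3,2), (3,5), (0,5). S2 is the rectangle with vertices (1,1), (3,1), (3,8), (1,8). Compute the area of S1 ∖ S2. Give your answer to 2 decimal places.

|S1∩S2|: x∈[1,3], y∈[2,5] → 2·3 = 6.
|S1| = 9.
|S1 ∖ S2| = |S1| − |S1∩S2| = 9 − 6 = 3.00.

3.00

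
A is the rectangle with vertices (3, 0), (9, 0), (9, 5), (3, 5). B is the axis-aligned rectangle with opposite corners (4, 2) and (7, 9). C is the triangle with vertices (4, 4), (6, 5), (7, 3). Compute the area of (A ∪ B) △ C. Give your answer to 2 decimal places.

|A ∪ B| = 42.
|(A ∪ B) ∩ C| = 2.5.
|(A ∪ B) △ C| = 42 + 2.5 − 5 = 39.50.

39.50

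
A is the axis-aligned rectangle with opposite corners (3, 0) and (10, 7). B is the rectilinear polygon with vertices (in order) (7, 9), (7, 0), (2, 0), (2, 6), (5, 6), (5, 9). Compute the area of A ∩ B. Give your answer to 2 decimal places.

The intersection is the polygon with vertices (7,7), (7,0), (3,0), (3,6), (5,6), (5,7).
By the shoelace formula its area is 26.00.

26.00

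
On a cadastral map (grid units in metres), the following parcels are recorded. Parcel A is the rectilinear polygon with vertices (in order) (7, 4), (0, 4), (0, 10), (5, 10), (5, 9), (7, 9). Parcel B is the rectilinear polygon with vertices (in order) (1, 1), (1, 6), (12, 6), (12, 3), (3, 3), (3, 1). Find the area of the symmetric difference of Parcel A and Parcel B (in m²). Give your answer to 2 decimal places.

|Parcel A| = 40, |Parcel B| = 37, |Parcel A∩Parcel B| = 12.
|Parcel A △ Parcel B| = |Parcel A| + |Parcel B| − 2·|Parcel A∩Parcel B| = 40 + 37 − 24 = 53.00.

53.00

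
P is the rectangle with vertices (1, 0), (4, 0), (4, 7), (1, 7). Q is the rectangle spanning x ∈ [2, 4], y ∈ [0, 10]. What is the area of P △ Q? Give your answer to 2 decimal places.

|P∩Q|: x∈[2,4], y∈[0,7] → 2·7 = 14.
|P △ Q| = |P| + |Q| − 2·|P∩Q| = 21 + 20 − 28 = 13.00.

13.00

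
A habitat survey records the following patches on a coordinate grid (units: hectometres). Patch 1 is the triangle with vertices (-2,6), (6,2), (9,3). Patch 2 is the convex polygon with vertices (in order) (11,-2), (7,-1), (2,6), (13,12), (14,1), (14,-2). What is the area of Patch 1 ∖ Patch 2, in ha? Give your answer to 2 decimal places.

3.51

|Patch 1| = 10, |Patch 1∩Patch 2| = 6.4875.
|Patch 1 ∖ Patch 2| = |Patch 1| − |Patch 1∩Patch 2| = 10 − 6.4875 = 3.51.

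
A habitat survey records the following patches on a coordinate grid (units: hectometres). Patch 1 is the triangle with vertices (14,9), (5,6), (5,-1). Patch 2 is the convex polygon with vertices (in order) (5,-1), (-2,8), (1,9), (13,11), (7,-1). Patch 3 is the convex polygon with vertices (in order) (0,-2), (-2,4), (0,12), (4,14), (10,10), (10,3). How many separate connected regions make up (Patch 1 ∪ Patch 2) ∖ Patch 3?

3

(Patch 1 ∪ Patch 2) ∖ Patch 3 splits into 3 disjoint pieces (area 12.4889, area 6.7133, area 0.6683).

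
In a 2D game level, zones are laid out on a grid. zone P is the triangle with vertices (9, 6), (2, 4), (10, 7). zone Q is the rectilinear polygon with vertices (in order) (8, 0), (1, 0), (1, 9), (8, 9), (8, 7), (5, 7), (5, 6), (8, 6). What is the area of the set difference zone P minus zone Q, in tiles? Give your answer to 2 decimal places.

|zone P| = 2.5, |zone P∩zone Q| = 1.5238.
|zone P ∖ zone Q| = |zone P| − |zone P∩zone Q| = 2.5 − 1.5238 = 0.98.

0.98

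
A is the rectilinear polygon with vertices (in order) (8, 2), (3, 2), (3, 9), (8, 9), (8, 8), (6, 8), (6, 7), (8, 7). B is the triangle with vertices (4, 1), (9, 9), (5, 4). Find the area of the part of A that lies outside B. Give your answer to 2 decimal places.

|A| = 33, |A∩B| = 3.0042.
|A ∖ B| = |A| − |A∩B| = 33 − 3.0042 = 30.00.

30.00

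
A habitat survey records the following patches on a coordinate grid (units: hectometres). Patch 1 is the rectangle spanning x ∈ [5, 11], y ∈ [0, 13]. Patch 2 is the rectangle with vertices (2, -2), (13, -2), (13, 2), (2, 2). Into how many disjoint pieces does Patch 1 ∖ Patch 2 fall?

Patch 1 ∖ Patch 2 is a single connected region.

1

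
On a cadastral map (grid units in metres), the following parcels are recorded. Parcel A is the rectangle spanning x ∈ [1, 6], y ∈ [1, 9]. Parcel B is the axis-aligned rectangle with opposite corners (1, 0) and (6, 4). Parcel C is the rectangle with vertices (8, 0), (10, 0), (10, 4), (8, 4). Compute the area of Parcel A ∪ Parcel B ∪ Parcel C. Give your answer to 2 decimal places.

53.00

By inclusion–exclusion:
Individual areas: |Parcel A| = 40, |Parcel B| = 20, |Parcel C| = 8.
|Parcel A∩Parcel B|: x∈[1,6], y∈[1,4] → 5·3 = 15.
|Parcel A∩Parcel C| = 0 (no overlap).
|Parcel B∩Parcel C| = 0 (no overlap).
|Parcel A∩Parcel B∩Parcel C| = 0.
|Parcel A ∪ Parcel B ∪ Parcel C| = 68 − 15 + 0 = 53.00.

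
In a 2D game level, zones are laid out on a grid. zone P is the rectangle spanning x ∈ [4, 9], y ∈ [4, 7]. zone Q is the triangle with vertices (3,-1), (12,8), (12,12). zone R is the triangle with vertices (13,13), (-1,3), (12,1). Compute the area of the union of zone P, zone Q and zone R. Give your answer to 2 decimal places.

By inclusion–exclusion:
Individual areas: |zone P| = 15, |zone Q| = 18, |zone R| = 79.
|zone P∩zone Q| = 4.
|zone P∩zone R| = 14.8714.
|zone Q∩zone R| = 16.6196.
|zone P∩zone Q∩zone R| = 4.
|zone P ∪ zone Q ∪ zone R| = 112 − 35.491 + 4 = 80.51.

80.51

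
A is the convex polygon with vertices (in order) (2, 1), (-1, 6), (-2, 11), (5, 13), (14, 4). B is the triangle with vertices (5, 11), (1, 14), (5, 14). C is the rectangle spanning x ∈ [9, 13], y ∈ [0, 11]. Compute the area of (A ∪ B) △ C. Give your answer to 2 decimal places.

|A ∪ B| = 115.569.
|(A ∪ B) ∩ C| = 15.
|(A ∪ B) △ C| = 115.569 + 44 − 30 = 129.57.

129.57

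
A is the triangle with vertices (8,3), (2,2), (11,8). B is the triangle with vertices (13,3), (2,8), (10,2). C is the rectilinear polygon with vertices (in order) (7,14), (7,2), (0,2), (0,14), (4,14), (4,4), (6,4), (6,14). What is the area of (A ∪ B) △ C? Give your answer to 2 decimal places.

72.52

|A ∪ B| = 23.3642.
|(A ∪ B) ∩ C| = 7.4229.
|(A ∪ B) △ C| = 23.3642 + 64 − 14.8458 = 72.52.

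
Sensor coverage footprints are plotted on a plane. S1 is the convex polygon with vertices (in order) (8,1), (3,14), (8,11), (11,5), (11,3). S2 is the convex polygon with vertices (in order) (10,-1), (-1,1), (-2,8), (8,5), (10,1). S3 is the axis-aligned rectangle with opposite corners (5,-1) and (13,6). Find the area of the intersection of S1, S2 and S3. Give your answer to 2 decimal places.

6.48

The intersection is the polygon with vertices (8,5), (9.5,2), (8,1), (6.261,5.522).
By the shoelace formula its area is 6.48.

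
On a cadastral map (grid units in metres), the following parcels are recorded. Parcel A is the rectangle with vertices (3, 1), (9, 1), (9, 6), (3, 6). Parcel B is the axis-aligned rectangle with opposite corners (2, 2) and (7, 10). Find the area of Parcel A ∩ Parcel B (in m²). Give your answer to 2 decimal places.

|Parcel A∩Parcel B|: x∈[3,7], y∈[2,6] → 4·4 = 16.

16.00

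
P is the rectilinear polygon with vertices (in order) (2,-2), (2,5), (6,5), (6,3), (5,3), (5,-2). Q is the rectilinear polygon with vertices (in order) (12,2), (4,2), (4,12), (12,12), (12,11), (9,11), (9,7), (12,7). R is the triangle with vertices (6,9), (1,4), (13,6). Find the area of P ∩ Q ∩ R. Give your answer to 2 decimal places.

0.67

The intersection is the polygon with vertices (6,4.833), (4,4.5), (4,5), (6,5).
By the shoelace formula its area is 0.67.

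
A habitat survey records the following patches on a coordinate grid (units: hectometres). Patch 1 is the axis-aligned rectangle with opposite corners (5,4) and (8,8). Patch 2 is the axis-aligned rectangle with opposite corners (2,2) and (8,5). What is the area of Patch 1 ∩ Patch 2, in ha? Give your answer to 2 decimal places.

|Patch 1∩Patch 2|: x∈[5,8], y∈[4,5] → 3·1 = 3.

3.00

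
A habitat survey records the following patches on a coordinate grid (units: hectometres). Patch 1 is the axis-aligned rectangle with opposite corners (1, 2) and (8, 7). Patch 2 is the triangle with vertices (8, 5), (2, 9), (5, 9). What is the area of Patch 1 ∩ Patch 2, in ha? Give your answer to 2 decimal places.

The intersection is the polygon with vertices (6.5,7), (8,5), (5,7).
By the shoelace formula its area is 1.50.

1.50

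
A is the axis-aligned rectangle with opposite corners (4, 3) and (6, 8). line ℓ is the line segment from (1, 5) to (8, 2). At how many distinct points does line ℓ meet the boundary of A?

The segment meets the boundary at (5.667,3), (4,3.714).

2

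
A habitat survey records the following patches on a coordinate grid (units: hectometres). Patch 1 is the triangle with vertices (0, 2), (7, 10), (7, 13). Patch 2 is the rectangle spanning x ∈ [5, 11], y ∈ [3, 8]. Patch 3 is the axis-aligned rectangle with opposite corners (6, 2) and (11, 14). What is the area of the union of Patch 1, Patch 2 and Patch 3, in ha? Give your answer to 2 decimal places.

72.68

By inclusion–exclusion:
Individual areas: |Patch 1| = 10.5, |Patch 2| = 30, |Patch 3| = 60.
|Patch 1∩Patch 2| = 0.0357.
|Patch 1∩Patch 3| = 2.7857.
|Patch 2∩Patch 3|: x∈[6,11], y∈[3,8] → 5·5 = 25.
|Patch 1∩Patch 2∩Patch 3| = 0.
|Patch 1 ∪ Patch 2 ∪ Patch 3| = 100.5 − 27.8214 + 0 = 72.68.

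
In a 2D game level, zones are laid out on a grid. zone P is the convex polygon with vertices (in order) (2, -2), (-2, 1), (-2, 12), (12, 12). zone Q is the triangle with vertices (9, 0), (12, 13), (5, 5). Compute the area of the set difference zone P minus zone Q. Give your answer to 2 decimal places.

|zone P| = 120, |zone P∩zone Q| = 11.3282.
|zone P ∖ zone Q| = |zone P| − |zone P∩zone Q| = 120 − 11.3282 = 108.67.

108.67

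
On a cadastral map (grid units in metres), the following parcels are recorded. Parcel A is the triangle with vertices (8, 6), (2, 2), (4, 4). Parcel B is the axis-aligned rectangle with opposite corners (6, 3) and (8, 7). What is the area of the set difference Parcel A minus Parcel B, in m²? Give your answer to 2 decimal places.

1.67

|Parcel A| = 2, |Parcel A∩Parcel B| = 0.3333.
|Parcel A ∖ Parcel B| = |Parcel A| − |Parcel A∩Parcel B| = 2 − 0.3333 = 1.67.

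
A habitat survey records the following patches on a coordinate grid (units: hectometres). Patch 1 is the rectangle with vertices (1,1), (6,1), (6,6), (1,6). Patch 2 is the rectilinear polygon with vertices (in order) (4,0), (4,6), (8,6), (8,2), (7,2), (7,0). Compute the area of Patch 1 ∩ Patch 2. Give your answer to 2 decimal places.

The intersection is the polygon with vertices (6,1), (4,1), (4,6), (6,6).
By the shoelace formula its area is 10.00.

10.00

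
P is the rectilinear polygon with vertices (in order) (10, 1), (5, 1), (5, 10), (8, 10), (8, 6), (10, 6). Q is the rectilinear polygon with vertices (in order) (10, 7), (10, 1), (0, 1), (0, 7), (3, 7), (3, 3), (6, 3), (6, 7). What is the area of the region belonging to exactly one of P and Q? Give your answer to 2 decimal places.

|P| = 37, |Q| = 48, |P∩Q| = 24.
|P △ Q| = |P| + |Q| − 2·|P∩Q| = 37 + 48 − 48 = 37.00.

37.00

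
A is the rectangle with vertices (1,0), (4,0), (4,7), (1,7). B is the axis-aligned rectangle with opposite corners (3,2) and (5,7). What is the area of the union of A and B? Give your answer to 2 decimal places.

26.00

By inclusion–exclusion:
Individual areas: |A| = 21, |B| = 10.
|A∩B|: x∈[3,4], y∈[2,7] → 1·5 = 5.
|A ∪ B| = 31 − 5 = 26.00.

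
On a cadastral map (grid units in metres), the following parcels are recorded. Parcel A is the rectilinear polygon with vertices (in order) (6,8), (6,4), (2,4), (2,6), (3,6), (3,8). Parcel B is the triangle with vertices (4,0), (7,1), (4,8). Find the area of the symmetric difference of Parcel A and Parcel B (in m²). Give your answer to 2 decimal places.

19.14

|Parcel A| = 14, |Parcel B| = 12, |Parcel A∩Parcel B| = 3.4286.
|Parcel A △ Parcel B| = |Parcel A| + |Parcel B| − 2·|Parcel A∩Parcel B| = 14 + 12 − 6.8571 = 19.14.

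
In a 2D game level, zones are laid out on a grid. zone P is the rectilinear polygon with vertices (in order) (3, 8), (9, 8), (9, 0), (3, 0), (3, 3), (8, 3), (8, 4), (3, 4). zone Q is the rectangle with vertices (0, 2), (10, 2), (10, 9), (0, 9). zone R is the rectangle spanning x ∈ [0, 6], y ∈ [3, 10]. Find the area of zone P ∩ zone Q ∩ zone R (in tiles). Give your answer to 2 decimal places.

12.00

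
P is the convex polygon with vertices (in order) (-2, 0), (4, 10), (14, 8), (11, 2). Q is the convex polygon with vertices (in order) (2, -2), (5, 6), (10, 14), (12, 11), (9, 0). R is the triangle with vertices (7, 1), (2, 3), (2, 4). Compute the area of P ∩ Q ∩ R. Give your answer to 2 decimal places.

The intersection is the polygon with vertices (6.306,1.278), (3.63,2.348), (3.837,2.898), (6.49,1.306).
By the shoelace formula its area is 1.03.

1.03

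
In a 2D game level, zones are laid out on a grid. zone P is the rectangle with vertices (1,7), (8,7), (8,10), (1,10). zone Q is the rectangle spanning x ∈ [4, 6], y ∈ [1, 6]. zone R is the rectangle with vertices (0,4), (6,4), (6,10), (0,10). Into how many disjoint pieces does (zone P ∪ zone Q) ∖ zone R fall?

2

(zone P ∪ zone Q) ∖ zone R splits into 2 disjoint pieces (area 6, area 6).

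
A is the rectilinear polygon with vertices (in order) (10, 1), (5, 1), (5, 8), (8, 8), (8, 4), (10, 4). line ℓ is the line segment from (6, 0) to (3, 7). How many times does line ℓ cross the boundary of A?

The segment meets the boundary at (5,2.333), (5.571,1).

2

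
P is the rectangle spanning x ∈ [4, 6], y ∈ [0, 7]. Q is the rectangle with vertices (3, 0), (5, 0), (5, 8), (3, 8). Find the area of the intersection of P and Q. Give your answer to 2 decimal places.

|P∩Q|: x∈[4,5], y∈[0,7] → 1·7 = 7.

7.00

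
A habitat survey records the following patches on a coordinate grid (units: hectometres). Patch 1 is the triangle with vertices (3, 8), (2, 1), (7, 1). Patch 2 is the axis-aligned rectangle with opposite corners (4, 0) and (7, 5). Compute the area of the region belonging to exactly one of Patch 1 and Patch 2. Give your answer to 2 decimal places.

17.64

|Patch 1| = 17.5, |Patch 2| = 15, |Patch 1∩Patch 2| = 7.4286.
|Patch 1 △ Patch 2| = |Patch 1| + |Patch 2| − 2·|Patch 1∩Patch 2| = 17.5 + 15 − 14.8571 = 17.64.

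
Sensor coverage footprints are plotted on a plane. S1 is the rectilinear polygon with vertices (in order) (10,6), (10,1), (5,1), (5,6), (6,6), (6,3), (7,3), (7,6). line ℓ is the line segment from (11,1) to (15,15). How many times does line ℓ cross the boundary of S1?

The segment lies entirely outside S1 and never meets its boundary.

0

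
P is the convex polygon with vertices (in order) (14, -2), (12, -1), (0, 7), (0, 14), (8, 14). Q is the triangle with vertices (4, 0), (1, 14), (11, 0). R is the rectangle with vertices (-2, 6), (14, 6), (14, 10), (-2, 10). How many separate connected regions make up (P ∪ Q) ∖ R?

2

(P ∪ Q) ∖ R splits into 2 disjoint pieces (area 56.1806, area 35).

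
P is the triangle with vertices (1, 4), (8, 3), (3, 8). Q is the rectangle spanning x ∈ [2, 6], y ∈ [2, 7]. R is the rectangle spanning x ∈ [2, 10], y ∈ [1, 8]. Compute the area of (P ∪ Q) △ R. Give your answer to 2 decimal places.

|P ∪ Q| = 23.5357.
|(P ∪ Q) ∩ R| = 22.4643.
|(P ∪ Q) △ R| = 23.5357 + 56 − 44.9286 = 34.61.

34.61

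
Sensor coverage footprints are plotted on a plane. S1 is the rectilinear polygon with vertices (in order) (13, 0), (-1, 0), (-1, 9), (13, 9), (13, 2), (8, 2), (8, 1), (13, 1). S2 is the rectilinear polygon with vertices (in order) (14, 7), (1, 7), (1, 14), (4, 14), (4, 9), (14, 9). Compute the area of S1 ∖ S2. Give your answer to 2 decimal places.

|S1| = 121, |S1∩S2| = 24.
|S1 ∖ S2| = |S1| − |S1∩S2| = 121 − 24 = 97.00.

97.00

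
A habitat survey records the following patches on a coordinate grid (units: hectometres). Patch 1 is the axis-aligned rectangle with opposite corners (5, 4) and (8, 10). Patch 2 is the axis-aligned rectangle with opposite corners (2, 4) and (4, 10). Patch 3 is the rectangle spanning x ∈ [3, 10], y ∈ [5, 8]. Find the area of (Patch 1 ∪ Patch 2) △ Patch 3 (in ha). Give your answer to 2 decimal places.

27.00

|Patch 1 ∪ Patch 2| = 30.
|(Patch 1 ∪ Patch 2) ∩ Patch 3| = 12.
|(Patch 1 ∪ Patch 2) △ Patch 3| = 30 + 21 − 24 = 27.00.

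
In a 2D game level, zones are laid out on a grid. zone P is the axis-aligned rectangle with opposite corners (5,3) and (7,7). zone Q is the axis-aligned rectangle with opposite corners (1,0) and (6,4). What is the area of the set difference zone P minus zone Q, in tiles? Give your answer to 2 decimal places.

7.00

|zone P∩zone Q|: x∈[5,6], y∈[3,4] → 1·1 = 1.
|zone P| = 8.
|zone P ∖ zone Q| = |zone P| − |zone P∩zone Q| = 8 − 1 = 7.00.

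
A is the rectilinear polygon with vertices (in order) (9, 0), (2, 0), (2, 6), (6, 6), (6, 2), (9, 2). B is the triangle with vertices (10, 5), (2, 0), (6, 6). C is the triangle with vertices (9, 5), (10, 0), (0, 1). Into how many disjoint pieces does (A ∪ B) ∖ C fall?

2

(A ∪ B) ∖ C splits into 2 disjoint pieces (area 3.15, area 17.1667).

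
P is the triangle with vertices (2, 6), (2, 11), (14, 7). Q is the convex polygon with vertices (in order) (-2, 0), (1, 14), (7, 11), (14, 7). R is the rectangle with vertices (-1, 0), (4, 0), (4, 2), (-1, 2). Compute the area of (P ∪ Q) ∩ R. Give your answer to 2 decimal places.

The region (P ∪ Q) ∩ R is the polygon with vertices (-1,0.438), (-1,2), (2.571,2).
By the shoelace formula its area is 2.79.

2.79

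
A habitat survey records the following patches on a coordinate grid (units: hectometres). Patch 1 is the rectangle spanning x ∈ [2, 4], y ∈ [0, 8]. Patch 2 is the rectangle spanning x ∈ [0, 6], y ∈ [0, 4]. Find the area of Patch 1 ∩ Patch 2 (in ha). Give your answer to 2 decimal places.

8.00

|Patch 1∩Patch 2|: x∈[2,4], y∈[0,4] → 2·4 = 8.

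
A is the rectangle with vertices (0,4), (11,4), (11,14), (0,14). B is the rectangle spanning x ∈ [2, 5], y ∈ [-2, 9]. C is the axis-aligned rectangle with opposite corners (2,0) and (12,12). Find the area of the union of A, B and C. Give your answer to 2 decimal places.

164.00

By inclusion–exclusion:
Individual areas: |A| = 110, |B| = 33, |C| = 120.
|A∩B|: x∈[2,5], y∈[4,9] → 3·5 = 15.
|A∩C|: x∈[2,11], y∈[4,12] → 9·8 = 72.
|B∩C|: x∈[2,5], y∈[0,9] → 3·9 = 27.
|A∩B∩C| = 15.
|A ∪ B ∪ C| = 263 − 114 + 15 = 164.00.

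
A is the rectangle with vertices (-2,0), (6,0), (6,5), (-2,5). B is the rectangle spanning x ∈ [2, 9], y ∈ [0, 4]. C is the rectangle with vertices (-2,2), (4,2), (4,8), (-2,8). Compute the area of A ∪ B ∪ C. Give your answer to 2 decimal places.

70.00

By inclusion–exclusion:
Individual areas: |A| = 40, |B| = 28, |C| = 36.
|A∩B|: x∈[2,6], y∈[0,4] → 4·4 = 16.
|A∩C|: x∈[-2,4], y∈[2,5] → 6·3 = 18.
|B∩C|: x∈[2,4], y∈[2,4] → 2·2 = 4.
|A∩B∩C| = 4.
|A ∪ B ∪ C| = 104 − 38 + 4 = 70.00.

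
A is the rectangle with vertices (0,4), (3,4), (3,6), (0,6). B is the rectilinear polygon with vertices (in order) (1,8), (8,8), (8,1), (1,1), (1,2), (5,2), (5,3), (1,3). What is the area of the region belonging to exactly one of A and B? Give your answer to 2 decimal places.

43.00

|A| = 6, |B| = 45, |A∩B| = 4.
|A △ B| = |A| + |B| − 2·|A∩B| = 6 + 45 − 8 = 43.00.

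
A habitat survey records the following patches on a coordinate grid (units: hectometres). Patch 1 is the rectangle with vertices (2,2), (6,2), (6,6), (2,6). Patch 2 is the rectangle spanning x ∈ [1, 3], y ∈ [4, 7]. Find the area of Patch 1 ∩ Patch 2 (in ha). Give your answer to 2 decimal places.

|Patch 1∩Patch 2|: x∈[2,3], y∈[4,6] → 1·2 = 2.

2.00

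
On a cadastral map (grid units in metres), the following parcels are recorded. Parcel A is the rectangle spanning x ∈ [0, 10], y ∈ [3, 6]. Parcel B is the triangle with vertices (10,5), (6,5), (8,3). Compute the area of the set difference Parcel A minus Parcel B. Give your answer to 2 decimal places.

|Parcel A| = 30, |Parcel A∩Parcel B| = 4.
|Parcel A ∖ Parcel B| = |Parcel A| − |Parcel A∩Parcel B| = 30 − 4 = 26.00.

26.00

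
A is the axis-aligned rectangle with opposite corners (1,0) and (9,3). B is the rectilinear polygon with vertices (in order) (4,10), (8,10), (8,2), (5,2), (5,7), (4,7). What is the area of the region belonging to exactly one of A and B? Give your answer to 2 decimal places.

45.00

|A| = 24, |B| = 27, |A∩B| = 3.
|A △ B| = |A| + |B| − 2·|A∩B| = 24 + 27 − 6 = 45.00.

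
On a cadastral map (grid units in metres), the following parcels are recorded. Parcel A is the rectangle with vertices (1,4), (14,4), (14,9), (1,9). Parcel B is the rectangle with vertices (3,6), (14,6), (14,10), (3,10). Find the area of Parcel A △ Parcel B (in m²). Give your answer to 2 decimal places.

43.00

|Parcel A∩Parcel B|: x∈[3,14], y∈[6,9] → 11·3 = 33.
|Parcel A △ Parcel B| = |Parcel A| + |Parcel B| − 2·|Parcel A∩Parcel B| = 65 + 44 − 66 = 43.00.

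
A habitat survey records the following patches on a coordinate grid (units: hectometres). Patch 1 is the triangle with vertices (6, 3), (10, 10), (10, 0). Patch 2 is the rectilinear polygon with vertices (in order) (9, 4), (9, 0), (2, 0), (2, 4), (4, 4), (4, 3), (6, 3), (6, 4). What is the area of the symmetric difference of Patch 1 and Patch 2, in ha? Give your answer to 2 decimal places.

33.82

|Patch 1| = 20, |Patch 2| = 26, |Patch 1∩Patch 2| = 6.0893.
|Patch 1 △ Patch 2| = |Patch 1| + |Patch 2| − 2·|Patch 1∩Patch 2| = 20 + 26 − 12.1786 = 33.82.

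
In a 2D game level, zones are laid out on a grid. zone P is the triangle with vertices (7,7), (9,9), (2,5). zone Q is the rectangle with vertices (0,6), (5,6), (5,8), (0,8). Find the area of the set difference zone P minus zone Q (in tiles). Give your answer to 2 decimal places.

|zone P| = 3, |zone P∩zone Q| = 0.3964.
|zone P ∖ zone Q| = |zone P| − |zone P∩zone Q| = 3 − 0.3964 = 2.60.

2.60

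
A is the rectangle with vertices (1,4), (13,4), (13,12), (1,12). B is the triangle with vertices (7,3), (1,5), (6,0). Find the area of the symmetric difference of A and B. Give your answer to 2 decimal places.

104.00

|A| = 96, |B| = 10, |A∩B| = 1.
|A △ B| = |A| + |B| − 2·|A∩B| = 96 + 10 − 2 = 104.00.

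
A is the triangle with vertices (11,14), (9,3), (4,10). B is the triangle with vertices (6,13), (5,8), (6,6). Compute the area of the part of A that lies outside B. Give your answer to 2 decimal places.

32.26

|A| = 34.5, |A∩B| = 2.2387.
|A ∖ B| = |A| − |A∩B| = 34.5 − 2.2387 = 32.26.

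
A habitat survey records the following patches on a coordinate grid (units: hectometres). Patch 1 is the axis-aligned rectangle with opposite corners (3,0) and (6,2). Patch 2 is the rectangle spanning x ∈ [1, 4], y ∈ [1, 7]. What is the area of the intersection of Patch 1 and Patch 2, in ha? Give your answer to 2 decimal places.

|Patch 1∩Patch 2|: x∈[3,4], y∈[1,2] → 1·1 = 1.

1.00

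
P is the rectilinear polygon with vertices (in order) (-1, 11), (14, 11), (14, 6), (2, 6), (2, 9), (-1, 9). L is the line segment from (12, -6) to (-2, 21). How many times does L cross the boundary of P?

2

The segment meets the boundary at (3.185,11), (5.778,6).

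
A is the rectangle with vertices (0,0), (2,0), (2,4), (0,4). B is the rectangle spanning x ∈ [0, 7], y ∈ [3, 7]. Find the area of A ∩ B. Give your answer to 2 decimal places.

|A∩B|: x∈[0,2], y∈[3,4] → 2·1 = 2.

2.00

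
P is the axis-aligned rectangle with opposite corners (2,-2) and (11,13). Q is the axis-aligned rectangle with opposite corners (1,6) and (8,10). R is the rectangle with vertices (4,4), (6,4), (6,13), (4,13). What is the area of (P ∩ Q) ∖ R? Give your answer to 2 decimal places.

16.00

|P ∩ Q| = 24.
|(P ∩ Q) ∩ R| = 8.
|(P ∩ Q) ∖ R| = 24 − 8 = 16.00.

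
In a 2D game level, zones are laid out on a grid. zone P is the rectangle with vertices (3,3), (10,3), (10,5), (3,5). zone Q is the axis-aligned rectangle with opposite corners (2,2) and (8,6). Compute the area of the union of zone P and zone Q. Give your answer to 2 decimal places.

By inclusion–exclusion:
Individual areas: |zone P| = 14, |zone Q| = 24.
|zone P∩zone Q|: x∈[3,8], y∈[3,5] → 5·2 = 10.
|zone P ∪ zone Q| = 38 − 10 = 28.00.

28.00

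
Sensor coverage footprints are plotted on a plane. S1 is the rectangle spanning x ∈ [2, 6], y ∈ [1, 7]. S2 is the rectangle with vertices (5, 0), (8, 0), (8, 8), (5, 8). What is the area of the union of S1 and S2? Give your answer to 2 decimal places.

42.00

By inclusion–exclusion:
Individual areas: |S1| = 24, |S2| = 24.
|S1∩S2|: x∈[5,6], y∈[1,7] → 1·6 = 6.
|S1 ∪ S2| = 48 − 6 = 42.00.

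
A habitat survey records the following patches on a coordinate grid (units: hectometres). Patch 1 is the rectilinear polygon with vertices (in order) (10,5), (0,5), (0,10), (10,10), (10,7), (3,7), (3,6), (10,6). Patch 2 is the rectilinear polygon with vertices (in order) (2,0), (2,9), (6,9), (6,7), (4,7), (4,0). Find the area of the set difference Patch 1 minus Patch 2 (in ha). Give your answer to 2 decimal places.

|Patch 1| = 43, |Patch 1∩Patch 2| = 11.
|Patch 1 ∖ Patch 2| = |Patch 1| − |Patch 1∩Patch 2| = 43 − 11 = 32.00.

32.00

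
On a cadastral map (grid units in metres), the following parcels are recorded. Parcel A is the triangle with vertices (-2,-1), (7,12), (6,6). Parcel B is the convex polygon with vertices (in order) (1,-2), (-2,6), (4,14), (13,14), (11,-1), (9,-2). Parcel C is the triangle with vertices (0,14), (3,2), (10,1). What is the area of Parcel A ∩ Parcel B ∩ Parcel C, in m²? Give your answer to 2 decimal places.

9.09

The intersection is the polygon with vertices (6,6), (2.718,3.128), (2.224,5.102), (4.413,8.263), (6.027,6.164).
By the shoelace formula its area is 9.09.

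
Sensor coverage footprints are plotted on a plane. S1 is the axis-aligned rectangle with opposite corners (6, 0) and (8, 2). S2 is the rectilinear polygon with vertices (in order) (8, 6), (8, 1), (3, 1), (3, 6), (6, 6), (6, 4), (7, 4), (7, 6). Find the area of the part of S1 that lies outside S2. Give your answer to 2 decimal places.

2.00

|S1| = 4, |S1∩S2| = 2.
|S1 ∖ S2| = |S1| − |S1∩S2| = 4 − 2 = 2.00.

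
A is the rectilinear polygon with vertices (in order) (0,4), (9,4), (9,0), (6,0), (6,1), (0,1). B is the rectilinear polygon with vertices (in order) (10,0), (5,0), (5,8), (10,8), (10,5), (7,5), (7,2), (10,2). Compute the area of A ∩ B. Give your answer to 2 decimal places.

The intersection is the polygon with vertices (7,4), (7,2), (9,2), (9,0), (6,0), (6,1), (5,1), (5,4).
By the shoelace formula its area is 11.00.

11.00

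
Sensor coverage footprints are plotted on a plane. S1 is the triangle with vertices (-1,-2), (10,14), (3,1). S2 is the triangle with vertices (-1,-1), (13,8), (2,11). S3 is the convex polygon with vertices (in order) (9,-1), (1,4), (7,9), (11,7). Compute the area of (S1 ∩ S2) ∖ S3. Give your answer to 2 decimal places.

|S1 ∩ S2| = 11.3695.
|(S1 ∩ S2) ∩ S3| = 7.4527.
|(S1 ∩ S2) ∖ S3| = 11.3695 − 7.4527 = 3.92.

3.92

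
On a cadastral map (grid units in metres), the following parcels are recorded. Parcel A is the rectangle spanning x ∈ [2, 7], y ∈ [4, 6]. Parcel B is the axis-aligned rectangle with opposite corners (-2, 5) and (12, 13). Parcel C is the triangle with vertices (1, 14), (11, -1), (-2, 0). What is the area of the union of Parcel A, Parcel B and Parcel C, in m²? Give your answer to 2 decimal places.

169.26

By inclusion–exclusion:
Individual areas: |Parcel A| = 10, |Parcel B| = 112, |Parcel C| = 92.5.
|Parcel A∩Parcel B|: x∈[2,7], y∈[5,6] → 5·1 = 5.
|Parcel A∩Parcel C| = 9.6667.
|Parcel B∩Parcel C| = 35.2381.
|Parcel A∩Parcel B∩Parcel C| = 4.6667.
|Parcel A ∪ Parcel B ∪ Parcel C| = 214.5 − 49.9048 + 4.6667 = 169.26.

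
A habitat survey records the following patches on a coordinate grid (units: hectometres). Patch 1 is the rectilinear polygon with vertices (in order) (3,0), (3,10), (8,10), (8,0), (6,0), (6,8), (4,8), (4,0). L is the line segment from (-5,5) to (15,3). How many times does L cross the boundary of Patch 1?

4

The segment meets the boundary at (8,3.7), (6,3.9), (4,4.1), (3,4.2).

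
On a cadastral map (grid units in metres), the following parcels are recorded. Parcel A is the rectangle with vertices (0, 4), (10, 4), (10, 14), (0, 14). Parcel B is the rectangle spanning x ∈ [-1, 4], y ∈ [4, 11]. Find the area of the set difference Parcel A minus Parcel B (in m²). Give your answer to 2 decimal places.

|Parcel A∩Parcel B|: x∈[0,4], y∈[4,11] → 4·7 = 28.
|Parcel A| = 100.
|Parcel A ∖ Parcel B| = |Parcel A| − |Parcel A∩Parcel B| = 100 − 28 = 72.00.

72.00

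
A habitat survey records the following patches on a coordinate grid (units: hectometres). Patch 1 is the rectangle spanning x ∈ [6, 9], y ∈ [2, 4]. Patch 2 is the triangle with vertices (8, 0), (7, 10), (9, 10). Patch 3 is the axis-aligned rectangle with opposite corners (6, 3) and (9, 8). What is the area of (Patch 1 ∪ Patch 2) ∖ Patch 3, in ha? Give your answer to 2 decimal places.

7.00

|Patch 1 ∪ Patch 2| = 14.8.
|(Patch 1 ∪ Patch 2) ∩ Patch 3| = 7.8.
|(Patch 1 ∪ Patch 2) ∖ Patch 3| = 14.8 − 7.8 = 7.00.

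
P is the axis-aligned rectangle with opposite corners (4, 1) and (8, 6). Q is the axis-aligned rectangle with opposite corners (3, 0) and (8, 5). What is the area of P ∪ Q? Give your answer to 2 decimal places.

By inclusion–exclusion:
Individual areas: |P| = 20, |Q| = 25.
|P∩Q|: x∈[4,8], y∈[1,5] → 4·4 = 16.
|P ∪ Q| = 45 − 16 = 29.00.

29.00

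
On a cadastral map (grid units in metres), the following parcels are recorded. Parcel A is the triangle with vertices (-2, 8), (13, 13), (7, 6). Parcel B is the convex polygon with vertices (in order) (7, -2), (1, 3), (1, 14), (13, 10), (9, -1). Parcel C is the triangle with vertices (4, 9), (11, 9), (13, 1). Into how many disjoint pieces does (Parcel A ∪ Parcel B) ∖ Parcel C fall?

1

(Parcel A ∪ Parcel B) ∖ Parcel C is a single connected region.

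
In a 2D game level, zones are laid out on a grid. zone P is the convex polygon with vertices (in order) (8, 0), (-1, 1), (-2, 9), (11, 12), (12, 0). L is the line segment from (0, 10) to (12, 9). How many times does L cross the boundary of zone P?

2

The segment meets the boundary at (11.245,9.063), (1.714,9.857).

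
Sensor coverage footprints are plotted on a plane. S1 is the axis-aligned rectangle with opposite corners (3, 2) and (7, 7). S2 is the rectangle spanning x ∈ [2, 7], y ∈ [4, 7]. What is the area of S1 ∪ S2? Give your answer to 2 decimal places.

23.00

By inclusion–exclusion:
Individual areas: |S1| = 20, |S2| = 15.
|S1∩S2|: x∈[3,7], y∈[4,7] → 4·3 = 12.
|S1 ∪ S2| = 35 − 12 = 23.00.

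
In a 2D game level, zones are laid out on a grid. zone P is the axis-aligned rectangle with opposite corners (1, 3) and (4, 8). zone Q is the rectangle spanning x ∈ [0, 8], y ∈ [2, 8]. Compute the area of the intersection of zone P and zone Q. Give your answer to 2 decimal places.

|zone P∩zone Q|: x∈[1,4], y∈[3,8] → 3·5 = 15.

15.00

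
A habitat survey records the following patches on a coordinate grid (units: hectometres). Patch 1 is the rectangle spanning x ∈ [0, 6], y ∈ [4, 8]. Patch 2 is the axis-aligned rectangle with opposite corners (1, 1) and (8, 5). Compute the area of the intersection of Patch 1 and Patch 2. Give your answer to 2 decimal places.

5.00

|Patch 1∩Patch 2|: x∈[1,6], y∈[4,5] → 5·1 = 5.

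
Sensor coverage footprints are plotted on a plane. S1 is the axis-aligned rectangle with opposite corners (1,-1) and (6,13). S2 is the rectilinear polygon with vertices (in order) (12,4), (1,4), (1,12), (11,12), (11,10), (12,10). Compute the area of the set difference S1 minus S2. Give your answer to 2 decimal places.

|S1| = 70, |S1∩S2| = 40.
|S1 ∖ S2| = |S1| − |S1∩S2| = 70 − 40 = 30.00.

30.00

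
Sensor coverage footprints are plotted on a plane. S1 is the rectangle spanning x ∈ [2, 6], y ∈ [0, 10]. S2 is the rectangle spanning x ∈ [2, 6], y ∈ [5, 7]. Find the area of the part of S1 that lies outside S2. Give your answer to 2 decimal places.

|S1∩S2|: x∈[2,6], y∈[5,7] → 4·2 = 8.
|S1| = 40.
|S1 ∖ S2| = |S1| − |S1∩S2| = 40 − 8 = 32.00.

32.00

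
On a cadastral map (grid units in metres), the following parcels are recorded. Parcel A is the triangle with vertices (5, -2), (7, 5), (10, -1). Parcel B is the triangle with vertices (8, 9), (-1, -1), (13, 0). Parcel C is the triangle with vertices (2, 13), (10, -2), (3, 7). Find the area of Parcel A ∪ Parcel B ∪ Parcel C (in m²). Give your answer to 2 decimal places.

By inclusion–exclusion:
Individual areas: |Parcel A| = 16.5, |Parcel B| = 65.5, |Parcel C| = 16.5.
|Parcel A∩Parcel B| = 11.4109.
|Parcel A∩Parcel C| = 3.4123.
|Parcel B∩Parcel C| = 6.8415.
|Parcel A∩Parcel B∩Parcel C| = 3.1522.
|Parcel A ∪ Parcel B ∪ Parcel C| = 98.5 − 21.6647 + 3.1522 = 79.99.

79.99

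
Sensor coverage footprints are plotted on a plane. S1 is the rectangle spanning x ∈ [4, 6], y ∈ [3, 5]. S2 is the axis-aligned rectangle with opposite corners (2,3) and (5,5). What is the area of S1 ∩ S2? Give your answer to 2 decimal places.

2.00

|S1∩S2|: x∈[4,5], y∈[3,5] → 1·2 = 2.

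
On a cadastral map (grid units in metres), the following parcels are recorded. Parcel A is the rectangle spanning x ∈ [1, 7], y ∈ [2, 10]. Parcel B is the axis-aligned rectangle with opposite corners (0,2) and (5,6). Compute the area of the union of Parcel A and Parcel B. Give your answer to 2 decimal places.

52.00

By inclusion–exclusion:
Individual areas: |Parcel A| = 48, |Parcel B| = 20.
|Parcel A∩Parcel B|: x∈[1,5], y∈[2,6] → 4·4 = 16.
|Parcel A ∪ Parcel B| = 68 − 16 = 52.00.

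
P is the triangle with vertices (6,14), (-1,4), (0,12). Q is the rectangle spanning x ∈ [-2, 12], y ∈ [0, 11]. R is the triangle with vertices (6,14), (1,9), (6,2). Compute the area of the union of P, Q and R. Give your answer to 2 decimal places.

166.06

By inclusion–exclusion:
Individual areas: |P| = 23, |Q| = 154, |R| = 30.
|P∩Q| = 14.0875.
|P∩R| = 4.5455.
|Q∩R| = 25.5.
|P∩Q∩R| = 3.1955.
|P ∪ Q ∪ R| = 207 − 44.133 + 3.1955 = 166.06.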